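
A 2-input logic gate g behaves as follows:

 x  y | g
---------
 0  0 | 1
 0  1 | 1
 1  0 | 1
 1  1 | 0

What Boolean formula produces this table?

g(x, y) = NOT (x AND y)

The output is 0 only when every input is 1 — NAND of all inputs.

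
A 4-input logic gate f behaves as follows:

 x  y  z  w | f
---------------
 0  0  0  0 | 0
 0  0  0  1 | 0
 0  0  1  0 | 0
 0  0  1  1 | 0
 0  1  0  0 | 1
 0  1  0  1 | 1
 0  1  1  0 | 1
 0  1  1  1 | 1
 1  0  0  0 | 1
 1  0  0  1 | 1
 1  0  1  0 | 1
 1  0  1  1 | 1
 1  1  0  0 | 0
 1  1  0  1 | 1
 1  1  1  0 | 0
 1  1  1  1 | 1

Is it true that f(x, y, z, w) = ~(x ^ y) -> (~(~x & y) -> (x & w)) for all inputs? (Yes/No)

Evaluate ~(x ^ y) -> (~(~x & y) -> (x & w)) on each row and compare to f:
  x=0, y=0, z=0, w=0: formula gives 0, f = 0 ✓
  x=0, y=0, z=0, w=1: formula gives 0, f = 0 ✓
  x=0, y=0, z=1, w=0: formula gives 0, f = 0 ✓
  x=0, y=0, z=1, w=1: formula gives 0, f = 0 ✓
  …and likewise for the remaining 12 rows.
No disagreement on any input; they are logically equivalent.

Yes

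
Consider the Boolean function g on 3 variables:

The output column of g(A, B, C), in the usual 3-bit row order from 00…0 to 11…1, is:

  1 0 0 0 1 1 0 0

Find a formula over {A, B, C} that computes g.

g=1 on 3 inputs: (0,0,0), (1,0,0), (1,0,1). Reading each as a conjunction of literals (¬A·¬B·¬C, A·¬B·¬C, A·¬B·C) and taking the OR gives the canonical DNF.

g(A, B, C) = (((A' · B') · C') + ((A · B') · C')) + ((A · B') · C)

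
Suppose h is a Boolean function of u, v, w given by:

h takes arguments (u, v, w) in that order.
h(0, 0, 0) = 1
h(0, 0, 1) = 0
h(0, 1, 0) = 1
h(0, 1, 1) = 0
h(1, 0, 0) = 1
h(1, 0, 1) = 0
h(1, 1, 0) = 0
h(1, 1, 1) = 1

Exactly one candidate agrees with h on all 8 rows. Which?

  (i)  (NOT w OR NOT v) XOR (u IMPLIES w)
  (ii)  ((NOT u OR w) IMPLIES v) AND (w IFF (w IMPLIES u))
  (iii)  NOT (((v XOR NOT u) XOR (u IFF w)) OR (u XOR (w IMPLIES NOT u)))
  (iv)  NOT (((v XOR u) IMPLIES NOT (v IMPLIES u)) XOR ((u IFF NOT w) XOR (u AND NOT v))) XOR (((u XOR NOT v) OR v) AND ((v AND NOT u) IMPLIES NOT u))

iv

(i): at (0,0,0) it gives 0, but h = 1 — eliminated.
(ii): at (0,0,0) it gives 0, but h = 1 — eliminated.
(iii): at (0,0,0) it gives 0, but h = 1 — eliminated.
Only (iv) survives; checking it on all 8 rows confirms it matches h.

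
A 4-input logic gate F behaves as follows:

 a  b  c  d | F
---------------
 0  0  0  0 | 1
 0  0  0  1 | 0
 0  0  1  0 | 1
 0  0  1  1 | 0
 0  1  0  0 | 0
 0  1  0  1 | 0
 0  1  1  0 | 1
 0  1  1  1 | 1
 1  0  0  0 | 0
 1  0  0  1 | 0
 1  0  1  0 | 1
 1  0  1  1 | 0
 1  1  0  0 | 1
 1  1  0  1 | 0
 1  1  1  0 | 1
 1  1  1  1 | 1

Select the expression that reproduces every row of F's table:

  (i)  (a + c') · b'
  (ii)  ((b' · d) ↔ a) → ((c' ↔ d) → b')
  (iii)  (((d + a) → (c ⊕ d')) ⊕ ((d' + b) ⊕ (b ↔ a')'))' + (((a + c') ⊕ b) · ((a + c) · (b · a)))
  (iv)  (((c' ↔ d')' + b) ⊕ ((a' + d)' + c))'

iv

(i): at (0,0,0,1) it gives 1, but F = 0 — eliminated.
(ii): at (0,0,0,1) it gives 1, but F = 0 — eliminated.
(iii): at (0,0,0,0) it gives 0, but F = 1 — eliminated.
Only (iv) survives; checking it on all 16 rows confirms it matches F.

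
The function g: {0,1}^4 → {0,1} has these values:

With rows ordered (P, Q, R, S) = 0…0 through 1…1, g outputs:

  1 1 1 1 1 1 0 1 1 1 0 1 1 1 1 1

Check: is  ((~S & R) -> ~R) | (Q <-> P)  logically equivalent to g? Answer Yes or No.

Yes

Check the formula against g row by row:
  P=0, Q=0, R=0, S=0: formula gives 1, g = 1 ✓
  P=0, Q=0, R=0, S=1: formula gives 1, g = 1 ✓
  P=0, Q=0, R=1, S=0: formula gives 1, g = 1 ✓
  P=0, Q=0, R=1, S=1: formula gives 1, g = 1 ✓
  … (the remaining 12 rows also agree.)
No disagreement on any input; they are logically equivalent.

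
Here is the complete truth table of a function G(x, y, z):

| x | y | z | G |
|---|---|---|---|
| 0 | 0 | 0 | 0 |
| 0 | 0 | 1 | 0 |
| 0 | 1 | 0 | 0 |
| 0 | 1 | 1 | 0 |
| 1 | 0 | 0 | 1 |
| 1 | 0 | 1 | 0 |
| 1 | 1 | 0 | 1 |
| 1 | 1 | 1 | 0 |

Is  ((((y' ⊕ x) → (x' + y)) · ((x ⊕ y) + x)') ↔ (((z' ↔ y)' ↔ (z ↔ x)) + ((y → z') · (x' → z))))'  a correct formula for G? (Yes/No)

No

Evaluate ((((y' ⊕ x) → (x' + y)) · ((x ⊕ y) + x)') ↔ (((z' ↔ y)' ↔ (z ↔ x)) + ((y → z') · (x' → z))))' on each row and compare to G:
  x=0, y=0, z=0: formula gives 0, G = 0 ✓
  x=0, y=0, z=1: formula gives 0, G = 0 ✓
  x=0, y=1, z=0: formula gives 0, G = 0 ✓
  x=0, y=1, z=1: formula gives 0, G = 0 ✓
  x=1, y=0, z=0: formula gives 1, G = 1 ✓
  x=1, y=0, z=1: formula gives 1, but G = 0 ✗
Row (1,0,1) is a counterexample, so the formula is not equivalent to G.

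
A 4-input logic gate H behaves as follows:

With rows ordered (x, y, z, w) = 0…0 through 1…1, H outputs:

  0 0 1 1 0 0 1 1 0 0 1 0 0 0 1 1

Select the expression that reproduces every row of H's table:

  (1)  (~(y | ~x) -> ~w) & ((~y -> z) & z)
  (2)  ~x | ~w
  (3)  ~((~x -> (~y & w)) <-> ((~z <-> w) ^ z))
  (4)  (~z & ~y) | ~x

1

(2): at (0,0,0,0) it gives 1, but H = 0 — eliminated.
(3): at (0,0,1,0) it gives 0, but H = 1 — eliminated.
(4): at (0,0,0,0) it gives 1, but H = 0 — eliminated.
Only (1) survives; checking it on all 16 rows confirms it matches H.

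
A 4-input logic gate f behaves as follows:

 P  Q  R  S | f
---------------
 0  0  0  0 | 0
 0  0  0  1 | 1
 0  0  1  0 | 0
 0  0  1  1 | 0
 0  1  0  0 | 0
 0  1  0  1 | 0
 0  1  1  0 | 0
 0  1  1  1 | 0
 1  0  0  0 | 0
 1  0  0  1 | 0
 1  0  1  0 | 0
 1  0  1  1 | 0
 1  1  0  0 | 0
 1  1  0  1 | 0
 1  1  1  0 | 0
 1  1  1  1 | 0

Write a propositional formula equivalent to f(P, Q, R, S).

f(P, Q, R, S) = ((not P and not Q) and not R) and S

f is 1 on exactly one input, (0,0,0,1), whose minterm is ¬P·¬Q·¬R·S. So f is just that conjunction.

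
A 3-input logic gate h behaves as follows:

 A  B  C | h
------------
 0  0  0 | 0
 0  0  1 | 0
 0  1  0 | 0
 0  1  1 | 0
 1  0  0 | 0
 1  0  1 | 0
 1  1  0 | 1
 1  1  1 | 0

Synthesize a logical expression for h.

h(A, B, C) = (A AND B) AND NOT C

h is 1 on exactly one input, (1,1,0), whose minterm is A·B·¬C. So h is just that conjunction.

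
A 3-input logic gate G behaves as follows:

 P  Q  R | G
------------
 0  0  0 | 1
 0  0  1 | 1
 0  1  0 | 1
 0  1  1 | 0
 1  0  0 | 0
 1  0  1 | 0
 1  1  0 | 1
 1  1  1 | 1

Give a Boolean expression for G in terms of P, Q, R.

G(P, Q, R) = ((((P' · Q) · R) + ((P · Q') · R')) + ((P · Q') · R))'

G is 0 on only 3 rows — (0,1,1), (1,0,0), (1,0,1). Writing each as a minterm (¬P·Q·R, P·¬Q·¬R, P·¬Q·R) and OR-ing them characterizes exactly where G=0, so G is the negation of that disjunction.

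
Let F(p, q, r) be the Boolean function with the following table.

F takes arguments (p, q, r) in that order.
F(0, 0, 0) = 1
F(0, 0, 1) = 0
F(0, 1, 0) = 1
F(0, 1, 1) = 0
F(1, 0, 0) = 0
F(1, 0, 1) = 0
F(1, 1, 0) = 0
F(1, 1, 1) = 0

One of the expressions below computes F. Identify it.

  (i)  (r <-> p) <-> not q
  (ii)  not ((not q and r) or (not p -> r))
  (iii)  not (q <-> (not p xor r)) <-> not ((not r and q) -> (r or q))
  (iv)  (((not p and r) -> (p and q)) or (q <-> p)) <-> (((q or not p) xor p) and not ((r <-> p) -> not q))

(i) disagrees with F on (0,1,0) (formula → 0, table → 1); rule it out.
(iii) disagrees with F on (0,0,0) (formula → 0, table → 1); rule it out.
(iv) disagrees with F on (0,0,0) (formula → 0, table → 1); rule it out.
(ii) is the remaining candidate, and it agrees with F on all 8 inputs.

ii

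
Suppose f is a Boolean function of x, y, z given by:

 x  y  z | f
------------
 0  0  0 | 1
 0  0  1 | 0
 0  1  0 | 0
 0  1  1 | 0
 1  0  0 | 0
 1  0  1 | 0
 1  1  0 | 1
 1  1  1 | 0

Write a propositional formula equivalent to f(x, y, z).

The 1-rows are (0,0,0), (1,1,0). Each contributes one minterm — ¬x·¬y·¬z; x·y·¬z — and their disjunction is a sum-of-products form of f.

f(x, y, z) = ((not x and not y) and not z) or ((x and y) and not z)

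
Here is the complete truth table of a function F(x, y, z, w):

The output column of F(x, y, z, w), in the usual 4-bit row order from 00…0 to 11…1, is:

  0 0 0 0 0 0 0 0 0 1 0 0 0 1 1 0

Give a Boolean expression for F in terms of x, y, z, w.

F(x, y, z, w) = ((((x AND NOT y) AND NOT z) AND w) OR (((x AND y) AND NOT z) AND w)) OR (((x AND y) AND z) AND NOT w)

The 1-rows are (1,0,0,1), (1,1,0,1), (1,1,1,0). Each contributes one minterm — x·¬y·¬z·w; x·y·¬z·w; x·y·z·¬w — and their disjunction is a sum-of-products form of F.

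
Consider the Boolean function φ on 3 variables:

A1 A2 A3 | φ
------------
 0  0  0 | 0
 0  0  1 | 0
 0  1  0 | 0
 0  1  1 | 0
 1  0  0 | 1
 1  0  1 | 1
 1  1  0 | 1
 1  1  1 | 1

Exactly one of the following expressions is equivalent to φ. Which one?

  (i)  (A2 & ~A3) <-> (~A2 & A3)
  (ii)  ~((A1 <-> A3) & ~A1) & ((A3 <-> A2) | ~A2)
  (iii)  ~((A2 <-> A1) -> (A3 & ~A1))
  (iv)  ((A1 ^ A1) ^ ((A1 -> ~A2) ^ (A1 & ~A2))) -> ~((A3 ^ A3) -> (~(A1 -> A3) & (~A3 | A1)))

iv

(i) disagrees with φ on (0,0,0) (formula → 1, table → 0); rule it out.
(ii) disagrees with φ on (0,0,1) (formula → 1, table → 0); rule it out.
(iii) disagrees with φ on (0,0,0) (formula → 1, table → 0); rule it out.
(iv) is the remaining candidate, and it agrees with φ on all 8 inputs.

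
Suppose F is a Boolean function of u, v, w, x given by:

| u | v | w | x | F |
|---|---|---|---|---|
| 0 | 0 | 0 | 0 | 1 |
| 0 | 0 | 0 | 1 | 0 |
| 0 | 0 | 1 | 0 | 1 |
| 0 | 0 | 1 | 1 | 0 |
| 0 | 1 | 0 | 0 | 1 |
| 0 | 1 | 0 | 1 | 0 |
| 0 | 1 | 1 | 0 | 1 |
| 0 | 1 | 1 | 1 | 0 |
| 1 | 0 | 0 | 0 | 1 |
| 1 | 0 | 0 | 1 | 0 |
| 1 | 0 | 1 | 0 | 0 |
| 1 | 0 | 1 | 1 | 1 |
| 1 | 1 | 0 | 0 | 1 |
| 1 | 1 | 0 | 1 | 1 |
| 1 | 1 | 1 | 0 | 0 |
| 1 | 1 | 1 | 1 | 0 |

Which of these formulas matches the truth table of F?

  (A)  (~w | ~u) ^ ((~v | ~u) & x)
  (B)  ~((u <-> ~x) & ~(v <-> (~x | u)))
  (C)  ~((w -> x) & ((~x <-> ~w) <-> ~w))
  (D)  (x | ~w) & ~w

(B): at (0,0,0,1) it gives 1, but F = 0 — eliminated.
(C): at (0,0,0,0) it gives 0, but F = 1 — eliminated.
(D): at (0,0,0,1) it gives 1, but F = 0 — eliminated.
That leaves (A). Evaluating it on every row reproduces the table of F exactly.

A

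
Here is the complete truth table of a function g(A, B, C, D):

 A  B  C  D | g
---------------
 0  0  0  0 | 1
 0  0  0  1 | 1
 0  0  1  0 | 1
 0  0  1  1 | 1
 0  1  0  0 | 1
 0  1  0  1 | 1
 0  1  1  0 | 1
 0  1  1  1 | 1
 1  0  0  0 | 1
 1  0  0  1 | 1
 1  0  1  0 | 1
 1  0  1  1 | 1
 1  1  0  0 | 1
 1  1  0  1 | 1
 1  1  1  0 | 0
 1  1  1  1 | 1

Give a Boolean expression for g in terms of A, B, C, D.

g(A, B, C, D) = ¬(((A ∧ B) ∧ C) ∧ ¬D)

g is 0 on exactly one input, (1,1,1,0), whose minterm is A·B·C·¬D. So g is the negation of that single conjunction.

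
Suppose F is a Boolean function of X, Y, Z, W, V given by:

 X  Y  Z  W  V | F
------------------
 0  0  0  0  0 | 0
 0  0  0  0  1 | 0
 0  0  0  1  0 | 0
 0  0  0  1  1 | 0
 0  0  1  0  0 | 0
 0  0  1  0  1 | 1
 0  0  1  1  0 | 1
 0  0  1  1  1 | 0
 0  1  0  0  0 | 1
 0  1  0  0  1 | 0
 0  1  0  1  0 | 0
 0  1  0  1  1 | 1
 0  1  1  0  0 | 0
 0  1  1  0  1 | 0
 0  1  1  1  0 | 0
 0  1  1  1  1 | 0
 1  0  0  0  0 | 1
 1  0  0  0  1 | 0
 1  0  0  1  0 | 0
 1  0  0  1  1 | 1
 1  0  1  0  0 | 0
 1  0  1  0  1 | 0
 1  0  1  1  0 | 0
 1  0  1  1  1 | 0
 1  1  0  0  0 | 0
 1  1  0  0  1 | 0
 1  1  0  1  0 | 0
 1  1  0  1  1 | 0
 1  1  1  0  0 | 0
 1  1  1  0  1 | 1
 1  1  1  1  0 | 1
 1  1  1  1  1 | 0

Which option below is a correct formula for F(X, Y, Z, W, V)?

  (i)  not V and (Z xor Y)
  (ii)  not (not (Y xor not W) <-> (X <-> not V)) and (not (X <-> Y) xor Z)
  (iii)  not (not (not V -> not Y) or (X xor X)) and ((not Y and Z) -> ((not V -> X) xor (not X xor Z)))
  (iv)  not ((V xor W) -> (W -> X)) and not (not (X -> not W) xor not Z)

ii

(i) disagrees with F on (0,0,1,0,0) (formula → 1, table → 0); rule it out.
(iii) disagrees with F on (0,0,0,0,0) (formula → 1, table → 0); rule it out.
(iv) disagrees with F on (0,0,1,0,1) (formula → 0, table → 1); rule it out.
(ii) is the remaining candidate, and it agrees with F on all 32 inputs.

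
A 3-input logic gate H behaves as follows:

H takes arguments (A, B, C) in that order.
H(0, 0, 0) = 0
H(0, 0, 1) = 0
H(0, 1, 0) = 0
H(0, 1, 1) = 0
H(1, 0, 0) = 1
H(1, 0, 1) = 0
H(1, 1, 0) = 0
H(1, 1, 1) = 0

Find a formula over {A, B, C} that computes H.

H(A, B, C) = (A and not B) and not C

Only row (1,0,0) gives 1. That row's minterm A·¬B·¬C is H directly.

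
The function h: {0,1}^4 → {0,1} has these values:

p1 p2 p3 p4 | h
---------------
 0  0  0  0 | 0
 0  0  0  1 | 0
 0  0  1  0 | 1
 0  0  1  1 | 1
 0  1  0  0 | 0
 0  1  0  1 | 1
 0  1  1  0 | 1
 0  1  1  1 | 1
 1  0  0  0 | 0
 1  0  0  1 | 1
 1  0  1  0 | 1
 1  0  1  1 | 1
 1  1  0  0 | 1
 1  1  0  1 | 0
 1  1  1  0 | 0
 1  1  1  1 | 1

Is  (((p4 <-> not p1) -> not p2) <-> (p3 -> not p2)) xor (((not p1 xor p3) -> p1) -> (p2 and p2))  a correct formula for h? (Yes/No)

Evaluate (((p4 <-> not p1) -> not p2) <-> (p3 -> not p2)) xor (((not p1 xor p3) -> p1) -> (p2 and p2)) on each row and compare to h:
  p1=0, p2=0, p3=0, p4=0: formula gives 0, h = 0 ✓
  p1=0, p2=0, p3=0, p4=1: formula gives 0, h = 0 ✓
  p1=0, p2=0, p3=1, p4=0: formula gives 1, h = 1 ✓
  p1=0, p2=0, p3=1, p4=1: formula gives 1, h = 1 ✓
  …
  p1=0, p2=1, p3=1, p4=1: formula gives 0, but h = 1 ✗
A single disagreement suffices: at (0,1,1,1) they differ, so the formula does not compute h.

No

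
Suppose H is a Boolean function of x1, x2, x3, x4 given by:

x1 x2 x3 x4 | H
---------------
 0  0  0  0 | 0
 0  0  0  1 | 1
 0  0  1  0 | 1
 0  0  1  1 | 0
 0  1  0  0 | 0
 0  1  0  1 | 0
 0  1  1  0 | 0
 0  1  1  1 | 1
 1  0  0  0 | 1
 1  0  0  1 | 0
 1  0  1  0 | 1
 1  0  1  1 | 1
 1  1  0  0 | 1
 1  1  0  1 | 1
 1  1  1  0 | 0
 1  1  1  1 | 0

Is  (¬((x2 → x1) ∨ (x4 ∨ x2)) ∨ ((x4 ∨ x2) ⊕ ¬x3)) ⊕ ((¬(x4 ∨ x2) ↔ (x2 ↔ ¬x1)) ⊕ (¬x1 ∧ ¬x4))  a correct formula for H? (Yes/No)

Test each input against both H and the formula:
  x1=0, x2=0, x3=0, x4=0: formula gives 0, H = 0 ✓
  x1=0, x2=0, x3=0, x4=1: formula gives 1, H = 1 ✓
  x1=0, x2=0, x3=1, x4=0: formula gives 1, H = 1 ✓
  x1=0, x2=0, x3=1, x4=1: formula gives 0, H = 0 ✓
  x1=0, x2=1, x3=0, x4=0: formula gives 1, but H = 0 ✗
A single disagreement suffices: at (0,1,0,0) they differ, so the formula does not compute H.

No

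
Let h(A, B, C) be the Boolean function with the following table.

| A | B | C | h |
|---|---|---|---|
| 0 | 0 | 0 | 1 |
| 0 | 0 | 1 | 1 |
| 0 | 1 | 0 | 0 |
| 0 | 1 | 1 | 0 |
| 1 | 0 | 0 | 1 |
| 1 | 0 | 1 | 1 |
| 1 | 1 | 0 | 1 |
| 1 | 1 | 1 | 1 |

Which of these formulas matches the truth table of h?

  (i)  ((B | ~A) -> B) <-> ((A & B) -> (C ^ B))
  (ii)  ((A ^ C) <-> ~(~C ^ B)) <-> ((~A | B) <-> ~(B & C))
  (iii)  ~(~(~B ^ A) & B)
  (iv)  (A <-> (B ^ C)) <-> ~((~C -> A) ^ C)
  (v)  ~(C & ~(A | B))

iii

(i) disagrees with h on (0,0,0) (formula → 0, table → 1); rule it out.
(ii) disagrees with h on (0,1,1) (formula → 1, table → 0); rule it out.
(iv) disagrees with h on (0,0,1) (formula → 0, table → 1); rule it out.
(v) disagrees with h on (0,0,1) (formula → 0, table → 1); rule it out.
Only (iii) survives; checking it on all 8 rows confirms it matches h.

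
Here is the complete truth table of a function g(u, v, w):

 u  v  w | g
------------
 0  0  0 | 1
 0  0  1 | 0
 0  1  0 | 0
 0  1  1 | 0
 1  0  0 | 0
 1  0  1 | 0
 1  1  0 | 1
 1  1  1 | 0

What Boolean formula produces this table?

g(u, v, w) = ((NOT u AND NOT v) AND NOT w) OR ((u AND v) AND NOT w)

Collect the rows where g=1 — (0,0,0), (1,1,0) — and write one minterm per row: ¬u·¬v·¬w, u·v·¬w. Their union (logical OR) reproduces the table exactly.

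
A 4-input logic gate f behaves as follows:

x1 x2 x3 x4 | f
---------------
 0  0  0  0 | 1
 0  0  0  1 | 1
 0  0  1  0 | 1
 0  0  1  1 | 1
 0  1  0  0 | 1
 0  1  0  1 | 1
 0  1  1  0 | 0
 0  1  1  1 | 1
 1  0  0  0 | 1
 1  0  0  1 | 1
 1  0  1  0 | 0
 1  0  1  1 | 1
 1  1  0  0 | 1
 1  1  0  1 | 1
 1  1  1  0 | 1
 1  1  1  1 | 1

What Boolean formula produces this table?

f is 0 on only 2 rows — (0,1,1,0), (1,0,1,0). Writing each as a minterm (¬x1·x2·x3·¬x4, x1·¬x2·x3·¬x4) and OR-ing them characterizes exactly where f=0, so f is the negation of that disjunction.

f(x1, x2, x3, x4) = NOT ((((NOT x1 AND x2) AND x3) AND NOT x4) OR (((x1 AND NOT x2) AND x3) AND NOT x4))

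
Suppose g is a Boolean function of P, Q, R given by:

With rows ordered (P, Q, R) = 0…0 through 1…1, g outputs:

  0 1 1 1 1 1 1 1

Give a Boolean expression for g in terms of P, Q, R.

g(P, Q, R) = (P OR Q) OR R

The output is 1 whenever at least one input is 1 — the OR of all inputs.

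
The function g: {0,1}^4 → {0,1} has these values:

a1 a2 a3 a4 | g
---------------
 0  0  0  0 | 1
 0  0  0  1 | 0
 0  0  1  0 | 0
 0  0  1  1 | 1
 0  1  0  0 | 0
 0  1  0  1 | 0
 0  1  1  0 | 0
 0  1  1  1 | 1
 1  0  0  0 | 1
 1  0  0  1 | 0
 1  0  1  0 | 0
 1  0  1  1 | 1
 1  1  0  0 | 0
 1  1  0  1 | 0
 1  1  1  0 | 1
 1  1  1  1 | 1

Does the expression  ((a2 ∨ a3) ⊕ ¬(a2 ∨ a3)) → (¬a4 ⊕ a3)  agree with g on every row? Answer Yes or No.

No

Evaluate ((a2 ∨ a3) ⊕ ¬(a2 ∨ a3)) → (¬a4 ⊕ a3) on each row and compare to g:
  a1=0, a2=0, a3=0, a4=0: formula gives 1, g = 1 ✓
  a1=0, a2=0, a3=0, a4=1: formula gives 0, g = 0 ✓
  a1=0, a2=0, a3=1, a4=0: formula gives 0, g = 0 ✓
  a1=0, a2=0, a3=1, a4=1: formula gives 1, g = 1 ✓
  a1=0, a2=1, a3=0, a4=0: formula gives 1, but g = 0 ✗
Since they disagree at (0,1,0,0), the expression is not a correct formula for g.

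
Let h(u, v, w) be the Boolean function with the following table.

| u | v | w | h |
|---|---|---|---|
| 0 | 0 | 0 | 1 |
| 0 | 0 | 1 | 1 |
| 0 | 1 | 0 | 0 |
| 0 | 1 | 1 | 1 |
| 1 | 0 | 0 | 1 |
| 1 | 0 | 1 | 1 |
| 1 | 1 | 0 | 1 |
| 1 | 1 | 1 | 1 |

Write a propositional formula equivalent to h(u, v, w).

h is 0 on exactly one input, (0,1,0), whose minterm is ¬u·v·¬w. So h is the negation of that single conjunction.

h(u, v, w) = not ((not u and v) and not w)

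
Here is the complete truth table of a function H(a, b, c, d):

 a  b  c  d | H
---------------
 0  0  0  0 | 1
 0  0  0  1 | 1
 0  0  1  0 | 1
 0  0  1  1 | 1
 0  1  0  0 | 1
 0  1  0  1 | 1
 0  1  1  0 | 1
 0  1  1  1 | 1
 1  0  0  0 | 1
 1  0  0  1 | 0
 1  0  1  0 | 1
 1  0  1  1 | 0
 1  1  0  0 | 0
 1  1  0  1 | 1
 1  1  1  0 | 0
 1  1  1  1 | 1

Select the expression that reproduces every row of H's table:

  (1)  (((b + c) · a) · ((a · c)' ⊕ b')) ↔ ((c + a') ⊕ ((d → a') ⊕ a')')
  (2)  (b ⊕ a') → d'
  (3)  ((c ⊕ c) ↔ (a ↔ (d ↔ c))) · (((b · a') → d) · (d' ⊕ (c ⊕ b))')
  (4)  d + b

(2): at (0,0,0,1) it gives 0, but H = 1 — eliminated.
(3): at (0,0,0,0) it gives 0, but H = 1 — eliminated.
(4): at (0,0,0,0) it gives 0, but H = 1 — eliminated.
That leaves (1). Evaluating it on every row reproduces the table of H exactly.

1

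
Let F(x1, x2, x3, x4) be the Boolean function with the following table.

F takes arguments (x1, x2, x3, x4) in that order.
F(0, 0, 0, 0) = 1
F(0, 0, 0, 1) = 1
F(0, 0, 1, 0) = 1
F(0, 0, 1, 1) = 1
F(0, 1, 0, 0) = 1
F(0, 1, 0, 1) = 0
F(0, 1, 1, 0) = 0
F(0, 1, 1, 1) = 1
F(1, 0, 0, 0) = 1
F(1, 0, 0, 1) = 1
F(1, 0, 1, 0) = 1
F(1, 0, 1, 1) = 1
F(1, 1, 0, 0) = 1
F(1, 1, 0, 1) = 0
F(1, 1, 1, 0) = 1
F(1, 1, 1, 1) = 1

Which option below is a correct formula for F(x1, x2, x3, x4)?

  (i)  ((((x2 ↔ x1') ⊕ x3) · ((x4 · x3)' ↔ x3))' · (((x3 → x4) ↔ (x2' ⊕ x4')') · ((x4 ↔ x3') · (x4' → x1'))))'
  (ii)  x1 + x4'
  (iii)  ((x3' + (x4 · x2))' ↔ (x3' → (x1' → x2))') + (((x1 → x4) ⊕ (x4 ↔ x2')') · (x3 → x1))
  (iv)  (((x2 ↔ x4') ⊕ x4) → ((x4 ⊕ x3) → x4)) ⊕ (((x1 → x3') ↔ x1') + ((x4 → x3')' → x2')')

i

(ii): at (0,0,0,1) it gives 0, but F = 1 — eliminated.
(iii): at (0,0,0,0) it gives 0, but F = 1 — eliminated.
(iv): at (0,0,0,0) it gives 0, but F = 1 — eliminated.
That leaves (i). Evaluating it on every row reproduces the table of F exactly.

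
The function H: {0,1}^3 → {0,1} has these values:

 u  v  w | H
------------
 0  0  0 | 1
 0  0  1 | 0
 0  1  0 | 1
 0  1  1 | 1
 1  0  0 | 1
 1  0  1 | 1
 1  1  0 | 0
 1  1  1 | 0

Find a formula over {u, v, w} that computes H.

The 0-rows are (0,0,1), (1,1,0), (1,1,1). Take each as a conjunction (¬u·¬v·w, u·v·¬w, u·v·w), form their disjunction, and complement — that gives a formula that is 1 everywhere H is.

H(u, v, w) = not ((((not u and not v) and w) or ((u and v) and not w)) or ((u and v) and w))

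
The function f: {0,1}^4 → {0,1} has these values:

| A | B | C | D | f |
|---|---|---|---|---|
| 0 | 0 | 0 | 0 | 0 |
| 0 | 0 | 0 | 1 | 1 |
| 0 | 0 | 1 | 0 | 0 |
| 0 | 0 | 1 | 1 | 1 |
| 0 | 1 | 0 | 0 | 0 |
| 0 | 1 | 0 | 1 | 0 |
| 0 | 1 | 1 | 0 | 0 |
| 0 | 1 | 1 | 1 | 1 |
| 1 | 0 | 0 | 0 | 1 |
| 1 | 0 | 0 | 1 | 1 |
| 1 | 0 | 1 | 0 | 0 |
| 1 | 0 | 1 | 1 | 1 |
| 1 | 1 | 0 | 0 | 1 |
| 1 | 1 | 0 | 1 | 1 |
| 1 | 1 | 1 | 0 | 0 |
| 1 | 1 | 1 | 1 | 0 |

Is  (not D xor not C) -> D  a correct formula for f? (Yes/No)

Test each input against both f and the formula:
  A=0, B=0, C=0, D=0: formula gives 1, but f = 0 ✗
A single disagreement suffices: at (0,0,0,0) they differ, so the formula does not compute f.

No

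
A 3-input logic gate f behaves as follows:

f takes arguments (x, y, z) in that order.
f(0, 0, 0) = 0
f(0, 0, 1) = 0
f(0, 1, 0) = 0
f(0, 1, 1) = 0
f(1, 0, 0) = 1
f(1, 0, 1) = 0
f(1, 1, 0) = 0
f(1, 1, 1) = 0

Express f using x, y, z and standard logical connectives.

f(x, y, z) = (x ∧ ¬y) ∧ ¬z

f is 1 on exactly one input, (1,0,0), whose minterm is x·¬y·¬z. So f is just that conjunction.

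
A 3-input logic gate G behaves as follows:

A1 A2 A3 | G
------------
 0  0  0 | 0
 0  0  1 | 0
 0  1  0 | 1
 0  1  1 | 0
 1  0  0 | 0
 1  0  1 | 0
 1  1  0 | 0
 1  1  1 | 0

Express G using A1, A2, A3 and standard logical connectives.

G(A1, A2, A3) = (¬A1 ∧ A2) ∧ ¬A3

G is 1 on exactly one input, (0,1,0), whose minterm is ¬A1·A2·¬A3. So G is just that conjunction.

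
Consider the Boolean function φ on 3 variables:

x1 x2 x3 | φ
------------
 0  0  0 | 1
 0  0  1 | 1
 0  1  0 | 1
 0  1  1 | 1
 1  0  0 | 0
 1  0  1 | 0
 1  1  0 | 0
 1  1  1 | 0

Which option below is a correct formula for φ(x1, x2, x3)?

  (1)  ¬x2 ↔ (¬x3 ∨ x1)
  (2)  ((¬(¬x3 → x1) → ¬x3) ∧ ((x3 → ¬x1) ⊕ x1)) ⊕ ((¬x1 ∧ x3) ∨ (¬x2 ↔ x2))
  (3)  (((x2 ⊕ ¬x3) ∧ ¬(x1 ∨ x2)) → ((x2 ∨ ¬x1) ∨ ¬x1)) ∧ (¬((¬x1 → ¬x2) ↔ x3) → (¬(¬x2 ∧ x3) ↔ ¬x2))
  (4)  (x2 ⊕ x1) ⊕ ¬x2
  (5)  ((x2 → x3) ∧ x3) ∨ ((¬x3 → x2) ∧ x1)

(1): at (0,0,1) it gives 0, but φ = 1 — eliminated.
(2): at (0,0,1) it gives 0, but φ = 1 — eliminated.
(3): at (0,1,1) it gives 0, but φ = 1 — eliminated.
(5): at (0,0,0) it gives 0, but φ = 1 — eliminated.
(4) is the remaining candidate, and it agrees with φ on all 8 inputs.

4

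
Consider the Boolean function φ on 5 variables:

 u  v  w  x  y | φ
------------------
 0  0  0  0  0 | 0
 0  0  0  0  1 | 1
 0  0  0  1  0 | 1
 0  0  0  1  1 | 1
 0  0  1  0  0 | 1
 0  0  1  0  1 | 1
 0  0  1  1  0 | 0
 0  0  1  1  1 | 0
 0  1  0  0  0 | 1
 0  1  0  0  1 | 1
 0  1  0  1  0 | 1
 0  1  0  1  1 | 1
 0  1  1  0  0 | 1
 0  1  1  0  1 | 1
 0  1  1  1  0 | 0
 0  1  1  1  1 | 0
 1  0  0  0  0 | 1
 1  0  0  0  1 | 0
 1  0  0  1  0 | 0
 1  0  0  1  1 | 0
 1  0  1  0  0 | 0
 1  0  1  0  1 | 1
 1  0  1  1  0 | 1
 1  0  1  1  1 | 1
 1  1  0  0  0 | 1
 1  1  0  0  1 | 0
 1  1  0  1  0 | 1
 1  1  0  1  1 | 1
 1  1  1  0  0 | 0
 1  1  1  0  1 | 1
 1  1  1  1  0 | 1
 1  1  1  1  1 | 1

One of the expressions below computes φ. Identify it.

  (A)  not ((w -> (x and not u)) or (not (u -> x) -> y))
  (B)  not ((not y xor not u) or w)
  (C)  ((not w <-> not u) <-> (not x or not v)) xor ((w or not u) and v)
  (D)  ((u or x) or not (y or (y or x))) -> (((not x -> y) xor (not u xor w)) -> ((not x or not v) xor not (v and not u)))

D

(A) disagrees with φ on (0,0,0,0,1) (formula → 0, table → 1); rule it out.
(B) disagrees with φ on (0,0,0,0,0) (formula → 1, table → 0); rule it out.
(C) disagrees with φ on (0,0,0,0,0) (formula → 1, table → 0); rule it out.
Only (D) survives; checking it on all 32 rows confirms it matches φ.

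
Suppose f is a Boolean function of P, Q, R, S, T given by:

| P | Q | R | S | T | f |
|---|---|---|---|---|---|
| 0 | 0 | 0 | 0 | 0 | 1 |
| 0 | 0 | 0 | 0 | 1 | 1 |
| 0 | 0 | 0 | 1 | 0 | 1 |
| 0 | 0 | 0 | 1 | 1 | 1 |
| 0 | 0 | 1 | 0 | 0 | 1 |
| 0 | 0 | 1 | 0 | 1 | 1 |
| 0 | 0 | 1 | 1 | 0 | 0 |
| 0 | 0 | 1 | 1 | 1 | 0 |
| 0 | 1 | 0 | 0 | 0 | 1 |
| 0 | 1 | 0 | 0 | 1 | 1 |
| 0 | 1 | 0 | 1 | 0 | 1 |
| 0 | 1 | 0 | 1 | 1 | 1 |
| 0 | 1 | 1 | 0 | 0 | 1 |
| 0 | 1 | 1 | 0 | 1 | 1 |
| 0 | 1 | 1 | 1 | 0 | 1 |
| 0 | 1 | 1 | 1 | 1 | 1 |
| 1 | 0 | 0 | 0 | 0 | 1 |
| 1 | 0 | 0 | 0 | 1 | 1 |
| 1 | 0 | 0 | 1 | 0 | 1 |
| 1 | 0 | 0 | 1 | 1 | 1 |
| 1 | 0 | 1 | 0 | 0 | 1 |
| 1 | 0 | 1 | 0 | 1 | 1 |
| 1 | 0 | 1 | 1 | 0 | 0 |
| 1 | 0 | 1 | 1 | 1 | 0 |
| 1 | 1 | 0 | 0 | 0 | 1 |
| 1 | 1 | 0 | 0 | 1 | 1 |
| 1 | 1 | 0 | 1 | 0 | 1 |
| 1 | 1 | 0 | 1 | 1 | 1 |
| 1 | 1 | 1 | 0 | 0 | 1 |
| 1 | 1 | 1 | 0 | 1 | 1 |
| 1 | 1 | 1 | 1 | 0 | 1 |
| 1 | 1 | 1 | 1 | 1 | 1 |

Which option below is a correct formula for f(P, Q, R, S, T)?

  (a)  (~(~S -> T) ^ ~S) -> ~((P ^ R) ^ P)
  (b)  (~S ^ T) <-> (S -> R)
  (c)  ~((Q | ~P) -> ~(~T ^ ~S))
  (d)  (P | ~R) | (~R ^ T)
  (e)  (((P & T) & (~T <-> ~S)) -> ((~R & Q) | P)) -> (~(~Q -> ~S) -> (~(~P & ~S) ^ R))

e

(a): at (0,0,1,0,1) it gives 0, but f = 1 — eliminated.
(b): at (0,0,0,0,1) it gives 0, but f = 1 — eliminated.
(c): at (0,0,0,0,0) it gives 0, but f = 1 — eliminated.
(d): at (0,0,1,0,0) it gives 0, but f = 1 — eliminated.
(e) is the remaining candidate, and it agrees with f on all 32 inputs.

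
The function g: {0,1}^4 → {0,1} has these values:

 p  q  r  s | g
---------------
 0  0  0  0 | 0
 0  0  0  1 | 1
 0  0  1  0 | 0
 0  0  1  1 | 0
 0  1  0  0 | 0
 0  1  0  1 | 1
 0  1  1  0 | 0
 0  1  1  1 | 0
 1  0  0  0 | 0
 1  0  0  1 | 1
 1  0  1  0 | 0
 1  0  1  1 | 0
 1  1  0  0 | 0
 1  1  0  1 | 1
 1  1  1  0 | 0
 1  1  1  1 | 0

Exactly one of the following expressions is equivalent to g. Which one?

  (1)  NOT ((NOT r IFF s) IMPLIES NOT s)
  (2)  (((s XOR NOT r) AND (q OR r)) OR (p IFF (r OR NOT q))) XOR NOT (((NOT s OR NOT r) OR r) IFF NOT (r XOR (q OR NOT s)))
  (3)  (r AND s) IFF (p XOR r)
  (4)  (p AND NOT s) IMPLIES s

1

(2): at (0,0,0,0) it gives 1, but g = 0 — eliminated.
(3): at (0,0,0,0) it gives 1, but g = 0 — eliminated.
(4): at (0,0,0,0) it gives 1, but g = 0 — eliminated.
(1) is the remaining candidate, and it agrees with g on all 16 inputs.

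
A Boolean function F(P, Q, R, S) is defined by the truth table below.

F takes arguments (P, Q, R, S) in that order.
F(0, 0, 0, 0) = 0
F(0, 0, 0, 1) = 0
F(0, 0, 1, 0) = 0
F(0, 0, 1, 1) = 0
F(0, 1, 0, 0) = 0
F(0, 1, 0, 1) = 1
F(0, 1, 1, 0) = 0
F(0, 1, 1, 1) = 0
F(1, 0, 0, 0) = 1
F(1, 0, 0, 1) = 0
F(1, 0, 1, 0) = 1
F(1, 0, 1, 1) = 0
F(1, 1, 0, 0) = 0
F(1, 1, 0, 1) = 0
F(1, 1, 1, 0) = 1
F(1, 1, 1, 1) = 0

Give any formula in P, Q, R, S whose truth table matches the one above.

F=1 on 4 inputs: (0,1,0,1), (1,0,0,0), (1,0,1,0), (1,1,1,0). Reading each as a conjunction of literals (¬P·Q·¬R·S, P·¬Q·¬R·¬S, P·¬Q·R·¬S, P·Q·R·¬S) and taking the OR gives the canonical DNF.

F(P, Q, R, S) = (((((not P and Q) and not R) and S) or (((P and not Q) and not R) and not S)) or (((P and not Q) and R) and not S)) or (((P and Q) and R) and not S)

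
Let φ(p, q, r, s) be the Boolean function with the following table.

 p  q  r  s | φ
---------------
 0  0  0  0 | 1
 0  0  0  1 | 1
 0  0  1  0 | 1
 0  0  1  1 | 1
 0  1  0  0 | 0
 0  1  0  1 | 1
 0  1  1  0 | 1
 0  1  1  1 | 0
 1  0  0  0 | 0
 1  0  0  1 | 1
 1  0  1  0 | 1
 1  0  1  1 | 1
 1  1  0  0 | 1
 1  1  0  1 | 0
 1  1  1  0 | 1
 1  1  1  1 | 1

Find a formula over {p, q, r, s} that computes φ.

The 0-rows are (0,1,0,0), (0,1,1,1), (1,0,0,0), (1,1,0,1). Take each as a conjunction (¬p·q·¬r·¬s, ¬p·q·r·s, p·¬q·¬r·¬s, p·q·¬r·s), form their disjunction, and complement — that gives a formula that is 1 everywhere φ is.

φ(p, q, r, s) = ~((((((~p & q) & ~r) & ~s) | (((~p & q) & r) & s)) | (((p & ~q) & ~r) & ~s)) | (((p & q) & ~r) & s))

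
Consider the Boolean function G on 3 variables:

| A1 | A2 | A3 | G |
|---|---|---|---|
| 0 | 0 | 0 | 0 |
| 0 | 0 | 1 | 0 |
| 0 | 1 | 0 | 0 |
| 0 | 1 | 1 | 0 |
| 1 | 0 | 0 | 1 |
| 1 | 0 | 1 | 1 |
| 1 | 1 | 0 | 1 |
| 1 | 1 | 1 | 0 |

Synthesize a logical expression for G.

G=1 on 3 inputs: (1,0,0), (1,0,1), (1,1,0). Reading each as a conjunction of literals (A1·¬A2·¬A3, A1·¬A2·A3, A1·A2·¬A3) and taking the OR gives the canonical DNF.

G(A1, A2, A3) = (((A1 AND NOT A2) AND NOT A3) OR ((A1 AND NOT A2) AND A3)) OR ((A1 AND A2) AND NOT A3)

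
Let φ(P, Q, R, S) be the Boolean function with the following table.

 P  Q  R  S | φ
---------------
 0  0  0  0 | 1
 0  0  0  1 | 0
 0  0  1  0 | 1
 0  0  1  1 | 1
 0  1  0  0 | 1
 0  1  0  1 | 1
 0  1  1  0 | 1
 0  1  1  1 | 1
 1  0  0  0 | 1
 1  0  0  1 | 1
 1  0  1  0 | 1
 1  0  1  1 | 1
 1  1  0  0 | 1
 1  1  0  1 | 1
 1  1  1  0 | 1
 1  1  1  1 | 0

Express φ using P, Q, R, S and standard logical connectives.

φ(P, Q, R, S) = ((((P' · Q') · R') · S) + (((P · Q) · R) · S))'

φ is 0 on only 2 rows — (0,0,0,1), (1,1,1,1). Writing each as a minterm (¬P·¬Q·¬R·S, P·Q·R·S) and OR-ing them characterizes exactly where φ=0, so φ is the negation of that disjunction.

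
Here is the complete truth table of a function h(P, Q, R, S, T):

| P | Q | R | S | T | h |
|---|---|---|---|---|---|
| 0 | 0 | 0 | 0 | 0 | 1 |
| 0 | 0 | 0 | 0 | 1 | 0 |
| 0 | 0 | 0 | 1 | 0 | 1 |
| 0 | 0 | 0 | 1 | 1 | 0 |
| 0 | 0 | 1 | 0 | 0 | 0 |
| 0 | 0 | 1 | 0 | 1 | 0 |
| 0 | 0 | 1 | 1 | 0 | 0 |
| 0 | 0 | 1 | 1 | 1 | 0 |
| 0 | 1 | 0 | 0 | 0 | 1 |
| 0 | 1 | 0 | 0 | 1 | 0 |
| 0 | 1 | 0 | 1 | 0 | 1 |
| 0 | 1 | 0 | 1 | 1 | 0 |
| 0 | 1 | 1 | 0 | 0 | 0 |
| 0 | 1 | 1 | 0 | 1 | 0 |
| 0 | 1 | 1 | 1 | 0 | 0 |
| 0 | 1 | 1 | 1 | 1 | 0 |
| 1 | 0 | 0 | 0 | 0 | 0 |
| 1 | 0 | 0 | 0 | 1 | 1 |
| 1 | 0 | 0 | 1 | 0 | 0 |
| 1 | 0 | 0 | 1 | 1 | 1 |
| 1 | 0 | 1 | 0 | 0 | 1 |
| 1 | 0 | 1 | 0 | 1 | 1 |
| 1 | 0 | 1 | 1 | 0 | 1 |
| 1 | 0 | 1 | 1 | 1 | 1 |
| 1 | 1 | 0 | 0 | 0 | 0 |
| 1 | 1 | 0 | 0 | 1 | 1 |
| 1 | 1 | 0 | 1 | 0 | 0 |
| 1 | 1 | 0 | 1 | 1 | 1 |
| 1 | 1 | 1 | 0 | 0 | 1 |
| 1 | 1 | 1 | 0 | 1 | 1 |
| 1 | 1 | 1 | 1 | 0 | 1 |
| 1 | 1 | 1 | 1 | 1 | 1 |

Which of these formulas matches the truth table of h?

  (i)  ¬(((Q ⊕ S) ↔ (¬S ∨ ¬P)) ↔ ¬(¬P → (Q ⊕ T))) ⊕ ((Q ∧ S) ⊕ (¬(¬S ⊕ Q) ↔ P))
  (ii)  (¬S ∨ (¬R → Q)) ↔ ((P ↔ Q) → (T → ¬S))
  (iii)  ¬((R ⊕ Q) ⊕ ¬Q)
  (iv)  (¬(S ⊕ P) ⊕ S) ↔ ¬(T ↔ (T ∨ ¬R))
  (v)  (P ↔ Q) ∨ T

(i) disagrees with h on (0,0,0,0,0) (formula → 0, table → 1); rule it out.
(ii) disagrees with h on (0,0,0,0,1) (formula → 1, table → 0); rule it out.
(iii) disagrees with h on (0,0,0,0,0) (formula → 0, table → 1); rule it out.
(v) disagrees with h on (0,0,0,0,1) (formula → 1, table → 0); rule it out.
That leaves (iv). Evaluating it on every row reproduces the table of h exactly.

iv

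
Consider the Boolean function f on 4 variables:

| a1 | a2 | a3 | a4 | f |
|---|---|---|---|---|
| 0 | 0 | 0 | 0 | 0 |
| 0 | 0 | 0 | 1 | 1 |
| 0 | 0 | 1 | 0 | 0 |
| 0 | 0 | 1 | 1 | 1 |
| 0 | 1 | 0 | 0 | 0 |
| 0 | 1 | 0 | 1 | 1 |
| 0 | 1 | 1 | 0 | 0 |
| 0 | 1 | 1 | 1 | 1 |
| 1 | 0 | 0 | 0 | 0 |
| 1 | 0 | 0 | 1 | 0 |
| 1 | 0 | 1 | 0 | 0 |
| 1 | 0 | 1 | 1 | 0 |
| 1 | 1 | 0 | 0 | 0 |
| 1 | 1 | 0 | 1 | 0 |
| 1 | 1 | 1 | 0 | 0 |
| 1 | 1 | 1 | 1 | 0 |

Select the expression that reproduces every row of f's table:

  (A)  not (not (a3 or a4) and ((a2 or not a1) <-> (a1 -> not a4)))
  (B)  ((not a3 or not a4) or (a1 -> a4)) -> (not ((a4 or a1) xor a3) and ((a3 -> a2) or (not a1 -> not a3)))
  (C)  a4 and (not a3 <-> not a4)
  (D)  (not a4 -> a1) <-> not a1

(A): at (0,0,1,0) it gives 1, but f = 0 — eliminated.
(B): at (0,0,0,0) it gives 1, but f = 0 — eliminated.
(C): at (0,0,0,1) it gives 0, but f = 1 — eliminated.
Only (D) survives; checking it on all 16 rows confirms it matches f.

D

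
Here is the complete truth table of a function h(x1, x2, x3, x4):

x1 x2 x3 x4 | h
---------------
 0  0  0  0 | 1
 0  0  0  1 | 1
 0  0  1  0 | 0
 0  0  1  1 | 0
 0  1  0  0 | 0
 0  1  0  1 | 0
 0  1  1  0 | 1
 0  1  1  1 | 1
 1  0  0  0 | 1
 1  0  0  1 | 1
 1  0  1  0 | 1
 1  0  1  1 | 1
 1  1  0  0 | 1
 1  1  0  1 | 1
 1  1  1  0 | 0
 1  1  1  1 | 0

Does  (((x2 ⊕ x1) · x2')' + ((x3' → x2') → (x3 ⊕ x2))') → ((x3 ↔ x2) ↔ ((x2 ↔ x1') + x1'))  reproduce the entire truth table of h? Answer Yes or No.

Yes

Check the formula against h row by row:
  x1=0, x2=0, x3=0, x4=0: formula gives 1, h = 1 ✓
  x1=0, x2=0, x3=0, x4=1: formula gives 1, h = 1 ✓
  x1=0, x2=0, x3=1, x4=0: formula gives 0, h = 0 ✓
  x1=0, x2=0, x3=1, x4=1: formula gives 0, h = 0 ✓
  …and likewise for the remaining 12 rows.
No disagreement on any input; they are logically equivalent.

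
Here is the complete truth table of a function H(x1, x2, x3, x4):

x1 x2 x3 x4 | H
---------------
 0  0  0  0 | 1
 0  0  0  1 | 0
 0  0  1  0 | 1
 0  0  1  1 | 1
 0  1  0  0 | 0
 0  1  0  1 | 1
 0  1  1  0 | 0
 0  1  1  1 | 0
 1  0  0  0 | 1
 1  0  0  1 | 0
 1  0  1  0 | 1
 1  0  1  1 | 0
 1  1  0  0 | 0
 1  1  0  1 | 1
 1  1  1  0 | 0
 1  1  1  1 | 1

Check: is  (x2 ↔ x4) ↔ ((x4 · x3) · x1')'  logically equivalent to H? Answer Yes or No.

Test each input against both H and the formula:
  x1=0, x2=0, x3=0, x4=0: formula gives 1, H = 1 ✓
  x1=0, x2=0, x3=0, x4=1: formula gives 0, H = 0 ✓
  x1=0, x2=0, x3=1, x4=0: formula gives 1, H = 1 ✓
  x1=0, x2=0, x3=1, x4=1: formula gives 1, H = 1 ✓
  … (the remaining 12 rows also agree.)
All 16 rows match — the expression computes H exactly.

Yes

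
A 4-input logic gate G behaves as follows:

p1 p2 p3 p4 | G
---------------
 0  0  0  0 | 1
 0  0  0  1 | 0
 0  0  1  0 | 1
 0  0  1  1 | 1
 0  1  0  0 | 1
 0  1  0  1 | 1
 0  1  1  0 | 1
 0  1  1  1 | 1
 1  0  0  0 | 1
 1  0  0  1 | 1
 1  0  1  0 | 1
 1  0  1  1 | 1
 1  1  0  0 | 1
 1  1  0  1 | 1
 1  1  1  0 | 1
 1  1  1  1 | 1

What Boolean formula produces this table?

Only row (0,0,0,1) gives 0. So G is 1 everywhere except there — the complement of the minterm ¬p1·¬p2·¬p3·p4.

G(p1, p2, p3, p4) = NOT (((NOT p1 AND NOT p2) AND NOT p3) AND p4)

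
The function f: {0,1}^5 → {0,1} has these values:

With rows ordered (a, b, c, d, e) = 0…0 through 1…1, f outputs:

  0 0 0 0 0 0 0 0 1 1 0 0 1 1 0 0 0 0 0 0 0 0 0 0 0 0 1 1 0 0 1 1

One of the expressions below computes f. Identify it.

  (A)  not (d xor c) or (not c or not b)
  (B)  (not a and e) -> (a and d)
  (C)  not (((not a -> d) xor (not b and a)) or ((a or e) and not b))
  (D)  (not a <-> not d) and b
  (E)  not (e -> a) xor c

(A) fails at (0,0,0,0,0): the formula yields 1, f is 0.
(B) fails at (0,0,0,0,0): the formula yields 1, f is 0.
(C) fails at (0,0,0,0,0): the formula yields 1, f is 0.
(E) fails at (0,0,0,0,1): the formula yields 1, f is 0.
Only (D) survives; checking it on all 32 rows confirms it matches f.

D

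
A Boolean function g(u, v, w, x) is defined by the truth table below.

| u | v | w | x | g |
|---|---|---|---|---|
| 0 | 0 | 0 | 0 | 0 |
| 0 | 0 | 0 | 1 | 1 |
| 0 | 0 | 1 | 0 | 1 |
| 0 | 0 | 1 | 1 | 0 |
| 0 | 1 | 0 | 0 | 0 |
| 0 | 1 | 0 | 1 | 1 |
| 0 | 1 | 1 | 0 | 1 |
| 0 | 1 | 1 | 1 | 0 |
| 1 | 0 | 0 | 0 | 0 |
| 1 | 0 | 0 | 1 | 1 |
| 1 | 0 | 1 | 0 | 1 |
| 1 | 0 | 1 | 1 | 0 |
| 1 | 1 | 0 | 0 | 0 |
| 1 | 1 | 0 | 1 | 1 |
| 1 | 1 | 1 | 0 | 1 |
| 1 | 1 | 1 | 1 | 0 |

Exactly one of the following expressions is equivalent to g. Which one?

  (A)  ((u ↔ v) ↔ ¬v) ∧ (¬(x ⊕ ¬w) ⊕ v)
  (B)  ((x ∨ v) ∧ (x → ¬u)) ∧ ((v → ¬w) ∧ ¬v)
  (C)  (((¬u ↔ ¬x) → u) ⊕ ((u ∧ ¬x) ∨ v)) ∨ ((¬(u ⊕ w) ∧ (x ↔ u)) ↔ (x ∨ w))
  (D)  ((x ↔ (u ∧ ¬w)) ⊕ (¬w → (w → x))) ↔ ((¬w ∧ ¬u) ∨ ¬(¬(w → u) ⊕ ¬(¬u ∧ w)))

(A): at (0,1,0,0) it gives 1, but g = 0 — eliminated.
(B): at (0,0,1,0) it gives 0, but g = 1 — eliminated.
(C): at (0,0,1,0) it gives 0, but g = 1 — eliminated.
That leaves (D). Evaluating it on every row reproduces the table of g exactly.

D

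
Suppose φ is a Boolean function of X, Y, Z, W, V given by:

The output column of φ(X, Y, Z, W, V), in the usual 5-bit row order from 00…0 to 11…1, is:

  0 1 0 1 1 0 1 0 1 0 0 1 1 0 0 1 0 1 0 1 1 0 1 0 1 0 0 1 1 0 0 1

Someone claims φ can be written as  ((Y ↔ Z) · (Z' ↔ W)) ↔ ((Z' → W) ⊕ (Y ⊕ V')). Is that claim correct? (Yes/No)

Check the formula against φ row by row:
  X=0, Y=0, Z=0, W=0, V=0: formula gives 0, φ = 0 ✓
  X=0, Y=0, Z=0, W=0, V=1: formula gives 1, φ = 1 ✓
  X=0, Y=0, Z=0, W=1, V=0: formula gives 0, φ = 0 ✓
  X=0, Y=0, Z=0, W=1, V=1: formula gives 1, φ = 1 ✓
  …and likewise for the remaining 28 rows.
Every row agrees, so the formula is equivalent.

Yes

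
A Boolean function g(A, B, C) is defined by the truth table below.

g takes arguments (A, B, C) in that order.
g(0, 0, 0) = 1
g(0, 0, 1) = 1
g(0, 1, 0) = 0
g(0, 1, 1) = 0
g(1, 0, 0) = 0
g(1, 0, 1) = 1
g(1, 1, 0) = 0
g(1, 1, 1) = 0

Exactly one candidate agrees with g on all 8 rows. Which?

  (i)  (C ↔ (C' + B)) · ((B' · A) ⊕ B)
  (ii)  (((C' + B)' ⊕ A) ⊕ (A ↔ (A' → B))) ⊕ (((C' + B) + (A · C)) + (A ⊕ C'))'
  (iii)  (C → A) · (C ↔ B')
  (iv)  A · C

(i): at (0,0,0) it gives 0, but g = 1 — eliminated.
(iii): at (0,0,0) it gives 0, but g = 1 — eliminated.
(iv): at (0,0,0) it gives 0, but g = 1 — eliminated.
(ii) is the remaining candidate, and it agrees with g on all 8 inputs.

ii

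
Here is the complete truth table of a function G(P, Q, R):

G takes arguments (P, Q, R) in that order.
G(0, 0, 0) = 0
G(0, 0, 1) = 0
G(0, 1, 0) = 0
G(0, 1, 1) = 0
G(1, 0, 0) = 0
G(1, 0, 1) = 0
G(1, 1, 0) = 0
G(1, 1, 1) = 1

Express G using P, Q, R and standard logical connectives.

The output is 1 only when every input is 1 — the AND of all inputs.

G(P, Q, R) = (P · Q) · R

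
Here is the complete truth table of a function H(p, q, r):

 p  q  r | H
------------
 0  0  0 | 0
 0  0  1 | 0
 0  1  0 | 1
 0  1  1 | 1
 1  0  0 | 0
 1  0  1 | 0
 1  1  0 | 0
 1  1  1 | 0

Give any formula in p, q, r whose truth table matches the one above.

H(p, q, r) = ((not p and q) and not r) or ((not p and q) and r)

Collect the rows where H=1 — (0,1,0), (0,1,1) — and write one minterm per row: ¬p·q·¬r, ¬p·q·r. Their union (logical OR) reproduces the table exactly.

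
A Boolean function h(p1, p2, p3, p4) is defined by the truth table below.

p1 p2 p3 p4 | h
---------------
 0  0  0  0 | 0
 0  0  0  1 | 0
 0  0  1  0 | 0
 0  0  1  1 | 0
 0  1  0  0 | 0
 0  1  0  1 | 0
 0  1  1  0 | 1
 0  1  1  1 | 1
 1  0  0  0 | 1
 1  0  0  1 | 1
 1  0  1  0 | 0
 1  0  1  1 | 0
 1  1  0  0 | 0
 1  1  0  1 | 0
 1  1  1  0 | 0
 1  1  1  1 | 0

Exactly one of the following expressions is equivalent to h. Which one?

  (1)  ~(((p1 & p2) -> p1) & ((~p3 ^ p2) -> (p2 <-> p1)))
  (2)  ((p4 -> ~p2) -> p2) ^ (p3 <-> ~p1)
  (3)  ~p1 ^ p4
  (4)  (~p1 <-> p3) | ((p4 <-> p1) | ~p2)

(2): at (0,0,1,0) it gives 1, but h = 0 — eliminated.
(3): at (0,0,0,0) it gives 1, but h = 0 — eliminated.
(4): at (0,0,0,0) it gives 1, but h = 0 — eliminated.
Only (1) survives; checking it on all 16 rows confirms it matches h.

1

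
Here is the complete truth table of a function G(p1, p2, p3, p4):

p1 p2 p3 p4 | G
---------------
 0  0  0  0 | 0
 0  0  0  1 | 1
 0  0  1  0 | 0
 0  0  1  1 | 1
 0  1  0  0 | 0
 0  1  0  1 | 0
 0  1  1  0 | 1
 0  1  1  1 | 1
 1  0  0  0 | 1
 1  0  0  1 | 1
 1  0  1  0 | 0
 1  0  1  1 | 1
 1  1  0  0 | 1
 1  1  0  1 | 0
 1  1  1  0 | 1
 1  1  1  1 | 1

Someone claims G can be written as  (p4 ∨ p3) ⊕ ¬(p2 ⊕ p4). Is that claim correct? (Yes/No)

No

Test each input against both G and the formula:
  p1=0, p2=0, p3=0, p4=0: formula gives 1, but G = 0 ✗
A single disagreement suffices: at (0,0,0,0) they differ, so the formula does not compute G.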